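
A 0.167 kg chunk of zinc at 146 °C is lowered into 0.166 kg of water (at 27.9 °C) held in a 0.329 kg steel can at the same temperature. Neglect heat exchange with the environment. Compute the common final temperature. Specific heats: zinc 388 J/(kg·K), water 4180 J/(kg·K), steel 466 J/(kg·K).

T_f ≈ 36.3 °C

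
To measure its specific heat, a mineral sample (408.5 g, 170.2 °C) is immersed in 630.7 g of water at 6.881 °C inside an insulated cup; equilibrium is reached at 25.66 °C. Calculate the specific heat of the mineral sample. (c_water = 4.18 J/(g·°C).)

c ≈ 0.838 J/(g·°C)

Energy conservation, ΣQ = 0:
408.5×c×(25.66 − 170.2) + 630.7×4.18×(25.66 − 6.881) = 0
-59045 c = -49508
c = -49508/-59045 ≈ 0.8385 J/(g·°C)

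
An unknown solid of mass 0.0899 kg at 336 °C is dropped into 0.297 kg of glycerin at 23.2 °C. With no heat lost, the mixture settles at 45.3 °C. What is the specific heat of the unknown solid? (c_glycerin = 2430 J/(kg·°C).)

Heat lost by the unknown solid = heat gained by the glycerin:
0.0899·c·(336 − 45.3) = 0.297·2430·(45.3 − 23.2)
26.13 c = 15950  ⇒  c ≈ 610.3 J/(kg·°C)

c ≈ 610 J/(kg·°C)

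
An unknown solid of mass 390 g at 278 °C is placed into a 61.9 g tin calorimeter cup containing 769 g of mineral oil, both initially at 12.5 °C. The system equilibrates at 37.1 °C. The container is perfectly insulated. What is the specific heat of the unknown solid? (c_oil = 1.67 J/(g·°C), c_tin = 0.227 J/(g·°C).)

Setting the total heat transfer to zero:
390×c×(37.1 − 278) + 769×1.67×(37.1 − 12.5) + 61.9×0.227×(37.1 − 12.5) = 0
-93951 c = -31938
c = -31938/-93951 ≈ 0.3399 J/(g·°C)

c ≈ 0.34 J/(g·°C)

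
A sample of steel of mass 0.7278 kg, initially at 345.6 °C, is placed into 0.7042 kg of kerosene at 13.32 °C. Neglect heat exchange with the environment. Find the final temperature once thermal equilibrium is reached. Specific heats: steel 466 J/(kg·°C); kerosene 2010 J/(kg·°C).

T_f is the heat-capacity-weighted average of the initial temperatures:
T_f = (339.15×345.6 + 1415.4×13.32) / (339.15 + 1415.4)
    = 136066 / 1754.6 ≈ 77.55 °C

T_f ≈ 77.5 °C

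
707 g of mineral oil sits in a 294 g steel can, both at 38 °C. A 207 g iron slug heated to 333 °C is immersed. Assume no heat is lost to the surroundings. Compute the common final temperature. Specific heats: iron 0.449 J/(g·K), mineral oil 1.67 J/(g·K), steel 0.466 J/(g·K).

Net heat exchanged in the isolated system is zero:
207·0.449·(T − 333) + 707·1.67·(T − 38) + 294·0.466·(T − 38) = 0
(92.94 + 1180.7 + 137) T = 92.94·333 + 1180.7·38 + 137·38
T = 81022 / 1410.6 = 57.4 °C

T_f ≈ 57.4 °C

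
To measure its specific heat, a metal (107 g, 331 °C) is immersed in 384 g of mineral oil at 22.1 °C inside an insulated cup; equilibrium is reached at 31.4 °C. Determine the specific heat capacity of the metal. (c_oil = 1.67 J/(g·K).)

c ≈ 0.186 J/(g·K)

Heat lost by the metal = heat gained by the oil:
107×c×(331 − 31.4) = 384×1.67×(31.4 − 22.1)
32057 c = 5963.9  ⇒  c ≈ 0.186 J/(g·K)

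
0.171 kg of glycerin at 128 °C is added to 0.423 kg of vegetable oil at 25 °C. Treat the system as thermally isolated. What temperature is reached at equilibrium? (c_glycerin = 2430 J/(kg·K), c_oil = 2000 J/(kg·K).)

T_f ≈ 58.9 °C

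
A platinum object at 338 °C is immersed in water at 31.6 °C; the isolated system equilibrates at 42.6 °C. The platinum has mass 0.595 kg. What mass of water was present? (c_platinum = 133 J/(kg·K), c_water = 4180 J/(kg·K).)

Net heat exchanged in the isolated system is zero:
0.595×133×(42.6 − 338) + m×4180×(42.6 − 31.6) = 0
45980 m = 23376
m = 23376/45980 ≈ 0.5084 kg

m ≈ 0.508 kg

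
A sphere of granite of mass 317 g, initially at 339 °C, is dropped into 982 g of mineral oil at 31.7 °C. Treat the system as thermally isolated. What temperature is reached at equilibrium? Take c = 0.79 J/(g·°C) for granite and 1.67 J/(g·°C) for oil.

Energy conservation, ΣQ = 0:
317·0.79·(T − 339) + 982·1.67·(T − 31.7) = 0
250.43(T − 339) + 1639.9(T − 31.7) = 0
(250.43 + 1639.9) T = 250.43·339 + 1639.9·31.7
T = 136882 / 1890.4 = 72.4 °C

T_f ≈ 72.4 °C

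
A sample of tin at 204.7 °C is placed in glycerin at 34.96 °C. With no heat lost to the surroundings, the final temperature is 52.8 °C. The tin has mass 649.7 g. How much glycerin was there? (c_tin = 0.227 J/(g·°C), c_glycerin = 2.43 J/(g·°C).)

Heat gained plus heat lost sum to zero:
649.7·0.227·(52.8 − 204.7) + m·2.43·(52.8 − 34.96) = 0
43.35 m = 22403
m = 22403/43.35 ≈ 516.8 g

m ≈ 517 g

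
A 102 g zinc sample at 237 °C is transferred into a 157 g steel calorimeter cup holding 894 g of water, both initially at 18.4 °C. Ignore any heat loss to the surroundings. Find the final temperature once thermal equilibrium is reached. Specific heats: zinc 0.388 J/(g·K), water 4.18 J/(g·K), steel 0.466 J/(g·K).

T_f ≈ 20.6 °C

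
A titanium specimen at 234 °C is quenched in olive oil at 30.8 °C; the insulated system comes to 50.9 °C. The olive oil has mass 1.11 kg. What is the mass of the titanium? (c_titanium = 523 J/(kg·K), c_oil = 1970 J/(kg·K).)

|Q_titanium| = |Q_oil|:
m×523×(234 − 50.9) = 1.11×1970×(50.9 − 30.8)
95761 m = 43953  ⇒  m ≈ 0.459 kg

m ≈ 0.459 kg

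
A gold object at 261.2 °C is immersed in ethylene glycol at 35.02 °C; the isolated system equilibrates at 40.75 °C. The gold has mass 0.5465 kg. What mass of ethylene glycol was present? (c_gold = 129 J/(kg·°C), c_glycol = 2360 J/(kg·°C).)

m ≈ 1.15 kg

Taking heat into each body as positive, Σ m c ΔT = 0:
0.5465·129·(40.75 − 261.2) + m·2360·(40.75 − 35.02) = 0
13523 m = 15541
m = 15541/13523 ≈ 1.149 kg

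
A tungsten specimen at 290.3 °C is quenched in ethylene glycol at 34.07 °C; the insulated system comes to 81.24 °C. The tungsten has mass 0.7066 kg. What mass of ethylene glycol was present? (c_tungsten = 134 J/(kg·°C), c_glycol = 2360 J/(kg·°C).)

m ≈ 0.178 kg

|Q_tungsten| = |Q_glycol|:
0.7066×134×(290.3 − 81.24) = m×2360×(81.24 − 34.07)
111321 m = 19795  ⇒  m ≈ 0.1778 kg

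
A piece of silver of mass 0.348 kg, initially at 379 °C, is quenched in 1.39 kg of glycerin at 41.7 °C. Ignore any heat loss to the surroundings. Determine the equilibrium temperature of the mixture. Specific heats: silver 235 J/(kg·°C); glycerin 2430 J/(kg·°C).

T_f ≈ 49.7 °C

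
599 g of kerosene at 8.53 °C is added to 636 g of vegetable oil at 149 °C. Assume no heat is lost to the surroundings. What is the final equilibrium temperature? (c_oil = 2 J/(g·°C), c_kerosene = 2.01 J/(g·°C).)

T_f ≈ 80.7 °C

T_f = Σ m_i c_i T_i / Σ m_i c_i:
T_f = (1272*149 + 1204*8.53) / (1272 + 1204)
    = 199798 / 2476 ≈ 80.69 °C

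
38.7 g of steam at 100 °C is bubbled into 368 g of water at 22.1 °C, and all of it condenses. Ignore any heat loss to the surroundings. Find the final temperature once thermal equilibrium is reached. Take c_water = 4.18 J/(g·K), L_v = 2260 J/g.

T_f ≈ 81.0 °C

Energy conservation, ΣQ = 0:
condense steam: −38.7·2260 = −87462
  condensed water 100 °C→T: 161.77(T − 100)
  original water: 1538.2(T − 22.1)
1700 T = 87462 + 16177 + 33995 = 137634
T ≈ 80.96 °C, under the boiling point, so the assumption holds.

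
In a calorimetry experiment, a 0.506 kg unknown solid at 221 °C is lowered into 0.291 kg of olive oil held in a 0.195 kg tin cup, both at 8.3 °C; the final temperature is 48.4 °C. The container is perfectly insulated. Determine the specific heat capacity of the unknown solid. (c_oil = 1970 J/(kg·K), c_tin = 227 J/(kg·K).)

Setting the total heat transfer to zero:
0.506×c×(48.4 − 221) + 0.291×1970×(48.4 − 8.3) + 0.195×227×(48.4 − 8.3) = 0
-87.34 c = -24763
c = -24763/-87.34 ≈ 283.5 J/(kg·K)

c ≈ 284 J/(kg·K)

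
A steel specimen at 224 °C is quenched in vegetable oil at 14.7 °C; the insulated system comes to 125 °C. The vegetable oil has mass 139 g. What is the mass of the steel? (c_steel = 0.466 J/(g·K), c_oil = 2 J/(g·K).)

m ≈ 665 g

Heat gained plus heat lost sum to zero:
m·0.466·(125 − 224) + 139·2·(125 − 14.7) = 0
-46.13 m = -30663
m = -30663/-46.13 ≈ 664.7 g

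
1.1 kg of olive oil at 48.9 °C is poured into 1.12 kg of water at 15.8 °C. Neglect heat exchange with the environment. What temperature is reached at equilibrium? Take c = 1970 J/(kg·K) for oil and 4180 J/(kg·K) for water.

T_f ≈ 26.3 °C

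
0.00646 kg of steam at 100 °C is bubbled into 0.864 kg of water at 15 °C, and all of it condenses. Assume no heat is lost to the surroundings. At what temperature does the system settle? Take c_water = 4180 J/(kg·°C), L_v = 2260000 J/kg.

Conservation of energy gives ΣQ = 0:
condense steam: −0.00646×2260000 = −14600; condensate cools 100→T: 0.00646×4180×(T − 100) = 27(T − 100); water warms: 0.864×4180×(T − 15) = 3611.5(T − 15)
3638.5 T = 14600 + 2700.3 + 54173 = 71473
T ≈ 19.64 °C — below 100 °C, confirming all the steam condensed.

T_f ≈ 19.6 °C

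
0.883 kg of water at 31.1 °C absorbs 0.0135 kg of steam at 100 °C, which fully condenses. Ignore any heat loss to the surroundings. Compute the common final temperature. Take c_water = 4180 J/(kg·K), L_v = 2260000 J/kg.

T_f ≈ 40.3 °C

Energy conservation, ΣQ = 0:
steam→water at 100 °C releases m L_v = 0.0135·2260000 = 30510
  condensate cools 100→T: 0.0135·4180·(T − 100) = 56.43(T − 100)
  water warms: 0.883·4180·(T − 31.1) = 3690.9(T − 31.1)
3747.4 T = 30510 + 5643 + 114788 = 150941
T ≈ 40.28 °C, under the boiling point, so the assumption holds.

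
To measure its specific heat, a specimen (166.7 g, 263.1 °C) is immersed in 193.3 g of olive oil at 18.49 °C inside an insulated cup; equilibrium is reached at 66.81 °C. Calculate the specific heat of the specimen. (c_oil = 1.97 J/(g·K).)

Let T be the final temperature. ΣQ_i = 0:
166.7×c×(66.81 − 263.1) + 193.3×1.97×(66.81 − 18.49) = 0
-32722 c = -18400
c = -18400/-32722 ≈ 0.5623 J/(g·K)

c ≈ 0.562 J/(g·K)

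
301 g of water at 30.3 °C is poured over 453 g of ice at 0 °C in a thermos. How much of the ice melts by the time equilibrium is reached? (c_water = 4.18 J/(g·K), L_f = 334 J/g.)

m_melted ≈ 114 g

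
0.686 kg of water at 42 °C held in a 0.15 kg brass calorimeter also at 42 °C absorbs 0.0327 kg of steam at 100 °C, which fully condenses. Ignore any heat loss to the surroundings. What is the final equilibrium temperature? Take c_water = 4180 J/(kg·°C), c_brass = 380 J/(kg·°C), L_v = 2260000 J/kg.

Energy conservation, ΣQ = 0:
latent heat released on condensation: 0.0327·2260000 = 73902; condensed water 100 °C→T: 136.69(T − 100); original water: 2867.5(T − 42); brass cup: 0.15·380·(T − 42) = 57(T − 42)
3061.2 T = 73902 + 13669 + 122828 = 210399
T ≈ 68.73 °C — below 100 °C, confirming all the steam condensed.

T_f ≈ 68.7 °C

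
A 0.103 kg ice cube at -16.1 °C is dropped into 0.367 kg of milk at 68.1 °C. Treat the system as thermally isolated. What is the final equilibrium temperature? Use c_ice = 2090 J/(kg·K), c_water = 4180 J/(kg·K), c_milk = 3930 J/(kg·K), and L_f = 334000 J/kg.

Taking heat into each body as positive, Σ m c ΔT = 0:
warm ice to 0 °C: 0.103×2090×(0 − (-16.1)) = 3465.8; latent heat to melt: 0.103×334000 = 34402; meltwater 0→T: 0.103×4180×T = 430.54 T; milk: 1442.3(T − 68.1)
1872.8 T = 98221 − 37868 = 60353
T ≈ 32.23 °C — above 0 °C, consistent with complete melting.

T_f ≈ 32.2 °C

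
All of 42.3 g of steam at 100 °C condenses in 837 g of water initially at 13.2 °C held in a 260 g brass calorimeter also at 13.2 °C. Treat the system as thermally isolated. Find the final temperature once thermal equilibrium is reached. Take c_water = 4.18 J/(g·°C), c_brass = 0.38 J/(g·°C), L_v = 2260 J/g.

Let T be the final temperature. ΣQ_i = 0:
latent heat released on condensation: 42.3·2260 = 95598; condensate cools 100→T: 42.3·4.18·(T − 100) = 176.81(T − 100); original water: 3498.7(T − 13.2); cup: 98.8(T − 13.2)
3774.3 T = 95598 + 17681 + 47486 = 160766
T ≈ 42.60 °C (< 100 °C, so full condensation is consistent).

T_f ≈ 42.6 °C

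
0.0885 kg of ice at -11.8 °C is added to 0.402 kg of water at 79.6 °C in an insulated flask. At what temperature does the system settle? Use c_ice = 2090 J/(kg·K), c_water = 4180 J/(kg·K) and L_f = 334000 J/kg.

T_f ≈ 49.8 °C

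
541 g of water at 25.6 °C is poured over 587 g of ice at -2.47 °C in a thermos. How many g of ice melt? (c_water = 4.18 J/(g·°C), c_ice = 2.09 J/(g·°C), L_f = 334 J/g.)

m_melted ≈ 164 g

Heat available from the water dropping to 0 °C: 541×4.18×25.6 = 57891 J.
Warming the ice to 0 °C takes 587×2.09×2.47 = 3030.3 J, leaving 54861 J for melting.
To melt every bit of ice: 587×334 = 196058 J.
Since 54861 < 196058 J, not all the ice melts; equilibrium is at 0 °C.
Mass melted = 54861/334 ≈ 164.3 g.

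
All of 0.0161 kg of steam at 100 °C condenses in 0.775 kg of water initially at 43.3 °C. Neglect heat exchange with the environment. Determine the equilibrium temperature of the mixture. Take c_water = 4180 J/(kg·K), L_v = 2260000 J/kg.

T_f ≈ 55.5 °C

Net heat exchanged in the isolated system is zero:
condense steam: −0.0161·2260000 = −36386
  condensed water 100 °C→T: 67.3(T − 100)
  original water: 3239.5(T − 43.3)
3306.8 T = 36386 + 6729.8 + 140270 = 183386
T ≈ 55.46 °C (< 100 °C, so full condensation is consistent).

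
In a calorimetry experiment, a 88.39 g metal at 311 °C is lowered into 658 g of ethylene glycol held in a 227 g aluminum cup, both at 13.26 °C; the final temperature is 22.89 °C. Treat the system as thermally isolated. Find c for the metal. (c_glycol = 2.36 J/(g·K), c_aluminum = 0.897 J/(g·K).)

Taking heat into each body as positive, Σ m c ΔT = 0:
88.39·c·(22.89 − 311) + 658·2.36·(22.89 − 13.26) + 227·0.897·(22.89 − 13.26) = 0
-25466 c = -16915
c = -16915/-25466 ≈ 0.6642 J/(g·K)

c ≈ 0.664 J/(g·K)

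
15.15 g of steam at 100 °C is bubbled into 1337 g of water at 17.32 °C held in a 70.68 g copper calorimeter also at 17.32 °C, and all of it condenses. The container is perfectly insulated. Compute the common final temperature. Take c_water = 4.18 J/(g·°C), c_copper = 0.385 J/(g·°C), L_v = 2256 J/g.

Taking heat into each body as positive, Σ m c ΔT = 0:
condense steam: −15.15·2256 = −34178
  condensate cools 100→T: 15.15·4.18·(T − 100) = 63.33(T − 100)
  water warms: 1337·4.18·(T − 17.32) = 5588.7(T − 17.32)
  cup: 27.21(T − 17.32)
5679.2 T = 34178 + 6332.7 + 97267 = 137778
T ≈ 24.26 °C — below 100 °C, confirming all the steam condensed.

T_f ≈ 24.3 °C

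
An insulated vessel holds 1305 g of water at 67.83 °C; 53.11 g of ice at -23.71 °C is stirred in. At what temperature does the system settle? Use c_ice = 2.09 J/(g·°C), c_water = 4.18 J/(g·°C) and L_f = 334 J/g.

T_f ≈ 61.6 °C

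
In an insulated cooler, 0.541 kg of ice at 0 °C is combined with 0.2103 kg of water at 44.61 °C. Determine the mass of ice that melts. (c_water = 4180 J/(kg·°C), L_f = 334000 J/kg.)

m_melted ≈ 0.117 kg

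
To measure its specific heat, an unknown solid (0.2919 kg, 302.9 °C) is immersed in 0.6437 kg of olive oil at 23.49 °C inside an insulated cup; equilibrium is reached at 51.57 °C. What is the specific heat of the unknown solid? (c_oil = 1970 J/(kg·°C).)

m_s c (T_s − T_f) = m_oil c_oil (T_f − T_0):
0.2919·c·(302.9 − 51.57) = 0.6437·1970·(51.57 − 23.49)
73.36 c = 35608  ⇒  c ≈ 485.4 J/(kg·°C)

c ≈ 485 J/(kg·°C)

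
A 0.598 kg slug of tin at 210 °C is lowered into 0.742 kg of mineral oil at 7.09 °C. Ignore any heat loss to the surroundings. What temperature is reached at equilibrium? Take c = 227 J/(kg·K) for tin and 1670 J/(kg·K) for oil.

Conservation of energy gives ΣQ = 0:
0.598·227·(T − 210) + 0.742·1670·(T − 7.09) = 0
135.75(T − 210) + 1239.1(T − 7.09) = 0
1374.9 T = 37292
T = 37292 / 1374.9 = 27.1 °C

T_f ≈ 27.1 °C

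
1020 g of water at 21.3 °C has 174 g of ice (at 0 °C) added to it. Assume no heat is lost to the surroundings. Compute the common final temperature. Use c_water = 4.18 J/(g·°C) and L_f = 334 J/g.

T_f ≈ 6.6 °C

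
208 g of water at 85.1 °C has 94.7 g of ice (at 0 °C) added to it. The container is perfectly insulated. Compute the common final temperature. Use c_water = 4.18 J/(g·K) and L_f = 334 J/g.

T_f ≈ 33.5 °C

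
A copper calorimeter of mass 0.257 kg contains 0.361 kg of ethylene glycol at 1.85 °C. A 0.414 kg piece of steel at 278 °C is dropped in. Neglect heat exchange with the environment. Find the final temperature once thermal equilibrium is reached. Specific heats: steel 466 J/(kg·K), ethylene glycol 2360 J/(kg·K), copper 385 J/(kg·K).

T_f ≈ 48.4 °C

Let T be the final temperature. ΣQ_i = 0:
0.414×466×(T − 278) + 0.361×2360×(T − 1.85) + 0.257×385×(T − 1.85) = 0
(192.92 + 851.96 + 98.95) T = 192.92×278 + 851.96×1.85 + 98.95×1.85
T = 55392/1143.8 ≈ 48.43 °C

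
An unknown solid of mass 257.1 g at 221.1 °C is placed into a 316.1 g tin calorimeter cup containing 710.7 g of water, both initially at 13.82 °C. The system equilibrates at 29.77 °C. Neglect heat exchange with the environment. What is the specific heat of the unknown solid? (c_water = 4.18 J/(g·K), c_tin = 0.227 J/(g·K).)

c ≈ 0.987 J/(g·K)

Conservation of energy gives ΣQ = 0:
257.1·c·(29.77 − 221.1) + 710.7·4.18·(29.77 − 13.82) + 316.1·0.227·(29.77 − 13.82) = 0
-49191 c = -48528
c = -48528/-49191 ≈ 0.9865 J/(g·K)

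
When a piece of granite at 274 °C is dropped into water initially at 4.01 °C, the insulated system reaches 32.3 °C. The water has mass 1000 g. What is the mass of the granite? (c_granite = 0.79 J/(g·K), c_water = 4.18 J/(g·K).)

m ≈ 619 g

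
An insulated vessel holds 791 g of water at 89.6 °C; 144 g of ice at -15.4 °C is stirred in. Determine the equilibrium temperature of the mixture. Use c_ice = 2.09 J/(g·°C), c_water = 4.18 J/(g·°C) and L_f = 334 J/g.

Sum of m c ΔT and latent-heat terms is zero:
ice -15.4→0 °C: 144×2.09×15.4 = 4634.8
  latent heat to melt: 144×334 = 48096
  meltwater 0→T: 144×4.18×T = 601.92 T
  water: 3306.4(T − 89.6)
3908.3 T = 296252 − 52731 = 243521
T ≈ 62.31 °C. Since T > 0 °C, the all-ice-melts assumption holds.

T_f ≈ 62.3 °C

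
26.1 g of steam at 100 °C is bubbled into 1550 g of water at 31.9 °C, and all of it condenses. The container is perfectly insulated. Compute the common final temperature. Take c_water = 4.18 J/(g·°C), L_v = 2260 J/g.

T_f ≈ 42.0 °C

Sum of m c ΔT and latent-heat terms is zero:
latent heat released on condensation: 26.1×2260 = 58986
  condensed water 100 °C→T: 109.1(T − 100)
  water warms: 1550×4.18×(T − 31.9) = 6479(T − 31.9)
6588.1 T = 58986 + 10910 + 206680 = 276576
T ≈ 41.98 °C — below 100 °C, confirming all the steam condensed.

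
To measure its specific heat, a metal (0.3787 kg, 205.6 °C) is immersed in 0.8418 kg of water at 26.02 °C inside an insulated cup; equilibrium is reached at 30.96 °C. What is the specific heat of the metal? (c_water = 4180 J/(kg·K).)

c ≈ 263 J/(kg·K)

Heat gained plus heat lost sum to zero:
0.3787×c×(30.96 − 205.6) + 0.8418×4180×(30.96 − 26.02) = 0
-66.14 c = -17382
c = -17382/-66.14 ≈ 262.8 J/(kg·K)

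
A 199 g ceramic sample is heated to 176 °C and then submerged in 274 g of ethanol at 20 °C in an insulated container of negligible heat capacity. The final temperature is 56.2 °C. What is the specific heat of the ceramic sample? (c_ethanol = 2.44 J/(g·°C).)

c ≈ 1.02 J/(g·°C)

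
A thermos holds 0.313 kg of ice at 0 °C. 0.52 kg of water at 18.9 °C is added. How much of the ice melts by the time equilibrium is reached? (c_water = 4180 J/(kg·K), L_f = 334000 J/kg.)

Cooling the water to 0 °C releases 0.52·4180·18.9 = 41081 J.
To melt every bit of ice: 0.313·334000 = 104542 J.
41081 J < 104542 J, so only part of the ice melts and the system sits at 0 °C.
Mass melted = 41081/334000 ≈ 0.123 kg.

m_melted ≈ 0.123 kg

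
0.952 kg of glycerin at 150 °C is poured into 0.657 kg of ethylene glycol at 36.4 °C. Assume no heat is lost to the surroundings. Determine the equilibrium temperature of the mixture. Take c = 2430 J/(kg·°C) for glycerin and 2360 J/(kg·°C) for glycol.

T_f ≈ 104.4 °C

Net heat exchanged in the isolated system is zero:
0.952·2430·(T − 150) + 0.657·2360·(T − 36.4) = 0
2313.4(T − 150) + 1550.5(T − 36.4) = 0
(2313.4 + 1550.5) T = 2313.4·150 + 1550.5·36.4
T = 403443 / 3863.9 = 104 °C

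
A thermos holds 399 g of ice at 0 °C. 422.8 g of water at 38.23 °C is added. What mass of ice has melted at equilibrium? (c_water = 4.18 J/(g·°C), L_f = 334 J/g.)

m_melted ≈ 202 g

Heat available from the water dropping to 0 °C: 422.8·4.18·38.23 = 67564 J.
To melt every bit of ice: 399·334 = 133266 J.
That's not enough to melt it all — equilibrium is at 0 °C with ice remaining.
Mass melted = 67564/334 ≈ 202.3 g.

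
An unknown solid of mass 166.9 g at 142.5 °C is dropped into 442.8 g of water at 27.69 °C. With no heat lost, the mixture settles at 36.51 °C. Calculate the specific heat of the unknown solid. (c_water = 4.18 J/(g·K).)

Conservation of energy gives ΣQ = 0:
166.9×c×(36.51 − 142.5) + 442.8×4.18×(36.51 − 27.69) = 0
-17690 c = -16325
c = -16325/-17690 ≈ 0.9229 J/(g·K)

c ≈ 0.923 J/(g·K)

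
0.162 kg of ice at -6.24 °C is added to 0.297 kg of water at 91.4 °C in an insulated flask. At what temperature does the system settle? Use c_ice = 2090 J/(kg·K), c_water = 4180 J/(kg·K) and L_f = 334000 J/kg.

Taking heat into each body as positive, Σ m c ΔT = 0:
ice -6.24→0 °C: 0.162·2090·6.24 = 2112.7; melt ice: 0.162·334000 = 54108; meltwater 0→T: 0.162·4180·T = 677.16 T; water: 1241.5(T − 91.4)
1918.6 T = 113469 − 56221 = 57249
T ≈ 29.84 °C. Since T > 0 °C, the all-ice-melts assumption holds.

T_f ≈ 29.8 °C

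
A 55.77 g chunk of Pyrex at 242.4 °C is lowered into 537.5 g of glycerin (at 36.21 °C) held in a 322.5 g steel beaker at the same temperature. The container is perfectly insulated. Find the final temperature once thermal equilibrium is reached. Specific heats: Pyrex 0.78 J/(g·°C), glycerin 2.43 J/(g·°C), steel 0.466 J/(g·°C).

T_f ≈ 42.2 °C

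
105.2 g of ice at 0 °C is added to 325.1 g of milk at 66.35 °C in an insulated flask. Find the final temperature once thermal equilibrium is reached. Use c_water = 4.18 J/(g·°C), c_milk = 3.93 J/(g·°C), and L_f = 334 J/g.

Let T be the final temperature. ΣQ_i = 0:
latent heat to melt: 105.2×334 = 35137
  warm the meltwater: 439.74 T
  milk: 1277.6(T − 66.35)
1717.4 T = 84772 − 35137 = 49635
T ≈ 28.90 °C — above 0 °C, consistent with complete melting.

T_f ≈ 28.9 °C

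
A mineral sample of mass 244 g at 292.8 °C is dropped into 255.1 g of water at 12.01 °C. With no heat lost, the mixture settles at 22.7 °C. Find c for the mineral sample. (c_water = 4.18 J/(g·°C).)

Heat lost by the mineral sample = heat gained by the water:
244·c·(292.8 − 22.7) = 255.1·4.18·(22.7 − 12.01)
65904 c = 11399  ⇒  c ≈ 0.173 J/(g·°C)

c ≈ 0.173 J/(g·°C)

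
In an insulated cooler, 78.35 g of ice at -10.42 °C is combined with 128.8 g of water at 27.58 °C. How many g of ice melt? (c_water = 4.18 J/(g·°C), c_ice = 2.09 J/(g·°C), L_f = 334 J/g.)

m_melted ≈ 39.3 g

Cooling the water to 0 °C releases 128.8×4.18×27.58 = 14849 J.
Of that, 78.35×2.09×10.42 = 1706.3 J goes to bring the ice to 0 °C, leaving 13142 J.
Fully melting the ice requires m_ice L_f = 78.35×334 = 26169 J.
That's not enough to melt it all — equilibrium is at 0 °C with ice remaining.
m_melt = 13142 / L_f = 39.35 g.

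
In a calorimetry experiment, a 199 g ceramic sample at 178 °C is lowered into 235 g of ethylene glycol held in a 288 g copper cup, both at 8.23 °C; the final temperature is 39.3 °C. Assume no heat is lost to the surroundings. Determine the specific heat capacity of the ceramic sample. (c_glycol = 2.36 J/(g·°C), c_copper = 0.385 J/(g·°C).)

Let T be the final temperature. ΣQ_i = 0:
199×c×(39.3 − 178) + 235×2.36×(39.3 − 8.23) + 288×0.385×(39.3 − 8.23) = 0
-27601 c = -20676
c = -20676/-27601 ≈ 0.7491 J/(g·°C)

c ≈ 0.749 J/(g·°C)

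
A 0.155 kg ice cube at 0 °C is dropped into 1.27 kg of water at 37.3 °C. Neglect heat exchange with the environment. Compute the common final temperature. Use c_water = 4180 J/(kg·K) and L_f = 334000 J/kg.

Energy balance with sensible and latent terms:
melt ice: 0.155·334000 = 51770
  meltwater 0→T: 0.155·4180·T = 647.9 T
  water: 5308.6(T − 37.3)
5956.5 T = 198011 − 51770 = 146241
T ≈ 24.55 °C (positive, so assuming full melt was valid).

T_f ≈ 24.6 °C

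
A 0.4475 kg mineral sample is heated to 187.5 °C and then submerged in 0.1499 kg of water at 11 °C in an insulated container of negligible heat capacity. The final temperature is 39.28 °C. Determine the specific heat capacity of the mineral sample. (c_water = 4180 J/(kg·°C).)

c ≈ 267 J/(kg·°C)

m_s c (T_s − T_f) = m_water c_water (T_f − T_0):
0.4475×c×(187.5 − 39.28) = 0.1499×4180×(39.28 − 11)
66.33 c = 17720  ⇒  c ≈ 267.2 J/(kg·°C)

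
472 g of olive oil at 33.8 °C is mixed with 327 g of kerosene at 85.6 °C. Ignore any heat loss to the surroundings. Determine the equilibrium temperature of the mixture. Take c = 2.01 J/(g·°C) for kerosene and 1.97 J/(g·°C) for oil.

Taking heat into each body as positive, Σ m c ΔT = 0:
327*2.01*(T − 85.6) + 472*1.97*(T − 33.8) = 0
657.27(T − 85.6) + 929.84(T − 33.8) = 0
(657.27 + 929.84) T = 657.27*85.6 + 929.84*33.8
T ≈ 55.25 °C

T_f ≈ 55.3 °C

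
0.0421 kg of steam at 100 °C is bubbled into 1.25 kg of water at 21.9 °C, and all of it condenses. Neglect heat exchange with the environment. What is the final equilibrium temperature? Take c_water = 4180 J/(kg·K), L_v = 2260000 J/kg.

T_f ≈ 42.1 °C

Conservation of energy gives ΣQ = 0:
condense steam: −0.0421×2260000 = −95146; condensate cools 100→T: 0.0421×4180×(T − 100) = 175.98(T − 100); original water: 5225(T − 21.9)
5401 T = 95146 + 17598 + 114427 = 227171
T ≈ 42.06 °C (< 100 °C, so full condensation is consistent).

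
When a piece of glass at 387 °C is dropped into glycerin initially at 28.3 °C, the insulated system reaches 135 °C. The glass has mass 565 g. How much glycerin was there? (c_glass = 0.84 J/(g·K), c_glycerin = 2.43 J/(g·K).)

Conservation of energy gives ΣQ = 0:
565×0.84×(135 − 387) + m×2.43×(135 − 28.3) = 0
259.28 m = 119599
m = 119599/259.28 ≈ 461.3 g

m ≈ 461 g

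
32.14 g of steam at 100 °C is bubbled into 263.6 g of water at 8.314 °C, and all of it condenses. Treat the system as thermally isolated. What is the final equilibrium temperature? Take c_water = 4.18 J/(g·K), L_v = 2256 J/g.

Sum of m c ΔT and latent-heat terms is zero:
condense steam: −32.14·2256 = −72508; condensed water 100 °C→T: 134.35(T − 100); original water: 1101.8(T − 8.314)
1236.2 T = 72508 + 13435 + 9160.8 = 95103
T ≈ 76.93 °C, under the boiling point, so the assumption holds.

T_f ≈ 76.9 °C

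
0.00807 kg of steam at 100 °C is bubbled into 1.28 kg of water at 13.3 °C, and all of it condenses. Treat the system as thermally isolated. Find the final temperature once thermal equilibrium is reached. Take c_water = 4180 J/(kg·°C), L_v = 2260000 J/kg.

Sum of m c ΔT and latent-heat terms is zero:
latent heat released on condensation: 0.00807×2260000 = 18238
  condensed water 100 °C→T: 33.73(T − 100)
  original water: 5350.4(T − 13.3)
5384.1 T = 18238 + 3373.3 + 71160 = 92772
T ≈ 17.23 °C, under the boiling point, so the assumption holds.

T_f ≈ 17.2 °C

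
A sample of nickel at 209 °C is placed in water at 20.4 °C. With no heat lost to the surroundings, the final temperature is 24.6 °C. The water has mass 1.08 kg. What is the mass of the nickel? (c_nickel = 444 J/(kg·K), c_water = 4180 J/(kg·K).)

m ≈ 0.232 kg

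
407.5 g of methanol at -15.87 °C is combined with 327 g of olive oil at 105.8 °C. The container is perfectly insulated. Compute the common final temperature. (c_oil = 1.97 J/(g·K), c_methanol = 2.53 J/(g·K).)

T_f ≈ 30.9 °C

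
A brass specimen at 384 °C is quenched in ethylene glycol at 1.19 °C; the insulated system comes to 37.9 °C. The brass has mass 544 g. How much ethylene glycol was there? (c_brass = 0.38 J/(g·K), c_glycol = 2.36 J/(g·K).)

Net heat exchanged in the isolated system is zero:
544×0.38×(37.9 − 384) + m×2.36×(37.9 − 1.19) = 0
86.64 m = 71546
m = 71546/86.64 ≈ 825.8 g

m ≈ 826 g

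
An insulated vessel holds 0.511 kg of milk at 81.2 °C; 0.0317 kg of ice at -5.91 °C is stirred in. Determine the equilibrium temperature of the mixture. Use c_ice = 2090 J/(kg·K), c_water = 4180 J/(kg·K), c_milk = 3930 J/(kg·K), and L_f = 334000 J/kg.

T_f ≈ 71.0 °C

Conservation of energy gives ΣQ = 0:
ice -5.91→0 °C: 0.0317×2090×5.91 = 391.56; latent heat to melt: 0.0317×334000 = 10588; warm the meltwater: 132.51 T; milk: 2008.2(T − 81.2)
2140.7 T = 163068 − 10979 = 152089
T ≈ 71.05 °C (positive, so assuming full melt was valid).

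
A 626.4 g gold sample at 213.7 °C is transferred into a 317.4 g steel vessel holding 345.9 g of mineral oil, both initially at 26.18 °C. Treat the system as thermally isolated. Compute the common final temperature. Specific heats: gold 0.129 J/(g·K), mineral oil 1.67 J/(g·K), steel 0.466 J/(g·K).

T_f ≈ 45.0 °C

Net heat exchanged in the isolated system is zero:
626.4·0.129·(T − 213.7) + 345.9·1.67·(T − 26.18) + 317.4·0.466·(T − 26.18) = 0
806.37 T = 36263
T = 36263/806.37 ≈ 44.97 °C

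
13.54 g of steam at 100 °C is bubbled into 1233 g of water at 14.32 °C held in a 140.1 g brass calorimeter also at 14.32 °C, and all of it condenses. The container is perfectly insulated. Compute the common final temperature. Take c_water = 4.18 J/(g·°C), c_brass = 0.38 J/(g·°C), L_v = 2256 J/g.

Setting the total heat transfer to zero:
steam→water at 100 °C releases m L_v = 13.54·2256 = 30546; condensed water 100 °C→T: 56.6(T − 100); original water: 5153.9(T − 14.32); brass cup: 140.1·0.38·(T − 14.32) = 53.24(T − 14.32)
5263.8 T = 30546 + 5659.7 + 74567 = 110773
T ≈ 21.04 °C, under the boiling point, so the assumption holds.

T_f ≈ 21.0 °C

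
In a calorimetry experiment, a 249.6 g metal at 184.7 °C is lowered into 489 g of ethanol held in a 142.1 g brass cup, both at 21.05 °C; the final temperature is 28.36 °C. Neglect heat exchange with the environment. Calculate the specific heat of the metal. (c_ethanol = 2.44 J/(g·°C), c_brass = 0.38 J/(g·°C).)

Let T be the final temperature. ΣQ_i = 0:
249.6×c×(28.36 − 184.7) + 489×2.44×(28.36 − 21.05) + 142.1×0.38×(28.36 − 21.05) = 0
-39022 c = -9116.7
c = -9116.7/-39022 ≈ 0.2336 J/(g·°C)

c ≈ 0.234 J/(g·°C)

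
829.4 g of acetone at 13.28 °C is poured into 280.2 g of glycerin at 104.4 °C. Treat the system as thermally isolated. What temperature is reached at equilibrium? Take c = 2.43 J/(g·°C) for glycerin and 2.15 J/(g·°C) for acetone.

Let T be the final temperature. ΣQ_i = 0:
280.2·2.43·(T − 104.4) + 829.4·2.15·(T − 13.28) = 0
(680.89 + 1783.2) T = 680.89·104.4 + 1783.2·13.28
T ≈ 38.46 °C

T_f ≈ 38.5 °C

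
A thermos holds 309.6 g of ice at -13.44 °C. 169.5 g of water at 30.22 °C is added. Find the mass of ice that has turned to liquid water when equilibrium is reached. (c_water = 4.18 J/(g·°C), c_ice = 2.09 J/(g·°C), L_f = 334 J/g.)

m_melted ≈ 38.1 g

Cooling the water to 0 °C releases 169.5·4.18·30.22 = 21411 J.
Warming the ice to 0 °C takes 309.6·2.09·13.44 = 8696.5 J, leaving 12715 J for melting.
Melting all 309.6 g of ice would need 309.6·334 = 103406 J.
Since 12715 < 103406 J, not all the ice melts; equilibrium is at 0 °C.
Mass melted = 12715/334 ≈ 38.07 g.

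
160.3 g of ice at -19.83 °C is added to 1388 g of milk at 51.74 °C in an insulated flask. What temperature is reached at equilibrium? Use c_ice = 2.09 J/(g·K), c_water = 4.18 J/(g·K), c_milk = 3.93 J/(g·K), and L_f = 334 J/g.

Setting the total heat transfer to zero:
ice -19.83→0 °C: 160.3×2.09×19.83 = 6643.6; melt ice: 160.3×334 = 53540; warm the meltwater: 670.05 T; milk: 5454.8(T − 51.74)
6124.9 T = 282233 − 60184 = 222050
T ≈ 36.25 °C — above 0 °C, consistent with complete melting.

T_f ≈ 36.3 °C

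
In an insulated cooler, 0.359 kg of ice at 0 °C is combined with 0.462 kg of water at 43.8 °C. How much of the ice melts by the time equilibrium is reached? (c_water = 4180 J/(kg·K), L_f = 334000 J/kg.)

m_melted ≈ 0.253 kg

Water can give up m c ΔT = 0.462×4180×43.8 = 84585 J before reaching 0 °C.
Fully melting the ice requires m_ice L_f = 0.359×334000 = 119906 J.
That's not enough to melt it all — equilibrium is at 0 °C with ice remaining.
m_melt = 84585 / L_f = 0.2532 kg.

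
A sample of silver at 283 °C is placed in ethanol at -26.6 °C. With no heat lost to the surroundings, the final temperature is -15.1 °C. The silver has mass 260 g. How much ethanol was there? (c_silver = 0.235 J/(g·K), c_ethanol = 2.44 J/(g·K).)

m ≈ 649 g

Let T be the final temperature. ΣQ_i = 0:
260×0.235×(-15.1 − 283) + m×2.44×(-15.1 − (-26.6)) = 0
28.06 m = 18214
m = 18214/28.06 ≈ 649.1 g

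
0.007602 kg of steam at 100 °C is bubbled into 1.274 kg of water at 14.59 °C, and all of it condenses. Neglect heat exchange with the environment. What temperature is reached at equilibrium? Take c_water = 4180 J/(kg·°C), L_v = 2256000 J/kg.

Setting the total heat transfer to zero:
latent heat released on condensation: 0.007602·2256000 = 17150
  condensed water 100 °C→T: 31.78(T − 100)
  water warms: 1.274·4180·(T − 14.59) = 5325.3(T − 14.59)
5357.1 T = 17150 + 3177.6 + 77696 = 98024
T ≈ 18.30 °C, under the boiling point, so the assumption holds.

T_f ≈ 18.3 °C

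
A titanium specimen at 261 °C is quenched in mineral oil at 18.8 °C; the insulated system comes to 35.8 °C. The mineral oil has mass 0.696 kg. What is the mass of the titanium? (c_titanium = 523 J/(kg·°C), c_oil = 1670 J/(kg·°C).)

m ≈ 0.168 kg

|Q_titanium| = |Q_oil|:
m×523×(261 − 35.8) = 0.696×1670×(35.8 − 18.8)
117780 m = 19759  ⇒  m ≈ 0.1678 kg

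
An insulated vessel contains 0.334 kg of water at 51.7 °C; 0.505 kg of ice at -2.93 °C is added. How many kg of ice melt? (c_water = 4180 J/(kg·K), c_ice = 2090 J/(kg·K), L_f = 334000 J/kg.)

m_melted ≈ 0.207 kg

Heat available from the water dropping to 0 °C: 0.334×4180×51.7 = 72179 J.
Warming the ice to 0 °C takes 0.505×2090×2.93 = 3092.5 J, leaving 69087 J for melting.
Melting all 0.505 kg of ice would need 0.505×334000 = 168670 J.
69087 J < 168670 J, so only part of the ice melts and the system sits at 0 °C.
m_melted×334000 = 69087  ⇒  m_melted ≈ 0.2068 kg.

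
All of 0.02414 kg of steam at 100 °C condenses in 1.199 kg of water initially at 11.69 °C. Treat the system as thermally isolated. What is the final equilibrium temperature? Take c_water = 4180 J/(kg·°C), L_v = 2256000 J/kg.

T_f ≈ 24.1 °C

Energy balance with sensible and latent terms:
condense steam: −0.02414×2256000 = −54460
  condensed water 100 °C→T: 100.91(T − 100)
  original water: 5011.8(T − 11.69)
5112.7 T = 54460 + 10091 + 58588 = 123139
T ≈ 24.08 °C — below 100 °C, confirming all the steam condensed.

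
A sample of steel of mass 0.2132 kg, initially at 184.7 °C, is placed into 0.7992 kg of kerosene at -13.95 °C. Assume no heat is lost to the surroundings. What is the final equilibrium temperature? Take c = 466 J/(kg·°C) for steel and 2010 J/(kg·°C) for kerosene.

T_f ≈ -2.4 °C

Taking heat into each body as positive, Σ m c ΔT = 0:
0.2132×466×(T − 184.7) + 0.7992×2010×(T − (-13.95)) = 0
(99.35 + 1606.4) T = 99.35×184.7 + 1606.4×(-13.95)
T ≈ -2.38 °C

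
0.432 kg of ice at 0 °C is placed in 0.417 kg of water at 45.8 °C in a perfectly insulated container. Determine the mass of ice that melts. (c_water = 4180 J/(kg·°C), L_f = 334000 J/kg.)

m_melted ≈ 0.239 kg

Cooling the water to 0 °C releases 0.417·4180·45.8 = 79832 J.
Melting all 0.432 kg of ice would need 0.432·334000 = 144288 J.
Since 79832 < 144288 J, not all the ice melts; equilibrium is at 0 °C.
m_melted·334000 = 79832  ⇒  m_melted ≈ 0.239 kg.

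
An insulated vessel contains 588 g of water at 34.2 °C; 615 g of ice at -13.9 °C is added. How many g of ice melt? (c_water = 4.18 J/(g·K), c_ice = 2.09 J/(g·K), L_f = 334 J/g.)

Heat available from the water dropping to 0 °C: 588×4.18×34.2 = 84058 J.
Warming the ice to 0 °C takes 615×2.09×13.9 = 17866 J, leaving 66192 J for melting.
Melting all 615 g of ice would need 615×334 = 205410 J.
Since 66192 < 205410 J, not all the ice melts; equilibrium is at 0 °C.
m_melt = 66192 / L_f = 198.2 g.

m_melted ≈ 198 g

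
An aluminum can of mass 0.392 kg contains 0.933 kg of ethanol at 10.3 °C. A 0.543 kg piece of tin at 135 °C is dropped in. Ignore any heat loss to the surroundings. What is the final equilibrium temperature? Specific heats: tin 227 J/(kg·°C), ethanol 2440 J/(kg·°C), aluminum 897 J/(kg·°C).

T_f ≈ 15.9 °C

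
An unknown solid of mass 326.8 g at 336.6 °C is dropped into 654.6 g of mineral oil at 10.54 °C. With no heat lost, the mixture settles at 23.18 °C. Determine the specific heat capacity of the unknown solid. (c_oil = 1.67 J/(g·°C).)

Let T be the final temperature. ΣQ_i = 0:
326.8·c·(23.18 − 336.6) + 654.6·1.67·(23.18 − 10.54) = 0
-102426 c = -13818
c = -13818/-102426 ≈ 0.1349 J/(g·°C)

c ≈ 0.135 J/(g·°C)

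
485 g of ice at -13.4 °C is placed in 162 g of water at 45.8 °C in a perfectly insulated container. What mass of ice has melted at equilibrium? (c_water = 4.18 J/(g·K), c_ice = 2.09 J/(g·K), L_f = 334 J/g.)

m_melted ≈ 52.2 g

Heat available from the water dropping to 0 °C: 162·4.18·45.8 = 31014 J.
Of that, 485·2.09·13.4 = 13583 J goes to bring the ice to 0 °C, leaving 17431 J.
Melting all 485 g of ice would need 485·334 = 161990 J.
Since 17431 < 161990 J, not all the ice melts; equilibrium is at 0 °C.
m_melt = 17431 / L_f = 52.19 g.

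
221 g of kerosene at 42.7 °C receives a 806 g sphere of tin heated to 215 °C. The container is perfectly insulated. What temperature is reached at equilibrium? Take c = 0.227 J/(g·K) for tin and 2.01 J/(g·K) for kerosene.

T_f ≈ 93.0 °C

Heat gained plus heat lost sum to zero:
806*0.227*(T − 215) + 221*2.01*(T − 42.7) = 0
182.96(T − 215) + 444.21(T − 42.7) = 0
(182.96 + 444.21) T = 182.96*215 + 444.21*42.7
T ≈ 92.96 °C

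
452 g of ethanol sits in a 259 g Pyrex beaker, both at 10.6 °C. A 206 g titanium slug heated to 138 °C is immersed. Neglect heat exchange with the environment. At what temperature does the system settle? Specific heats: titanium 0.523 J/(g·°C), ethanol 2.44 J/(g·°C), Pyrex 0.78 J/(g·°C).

T_f ≈ 20.3 °C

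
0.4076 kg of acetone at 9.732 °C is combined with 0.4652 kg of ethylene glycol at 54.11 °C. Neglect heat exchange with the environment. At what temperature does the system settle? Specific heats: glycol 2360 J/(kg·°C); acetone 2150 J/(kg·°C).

Heat lost by the glycol equals heat gained by the acetone:
0.4652·2360·(54.11 − T) = 0.4076·2150·(T − 9.732)
1097.9(54.11 − T) = 876.34(T − 9.732)
1974.2 T = 67934  ⇒  T ≈ 34.41 °C

T_f ≈ 34.4 °C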